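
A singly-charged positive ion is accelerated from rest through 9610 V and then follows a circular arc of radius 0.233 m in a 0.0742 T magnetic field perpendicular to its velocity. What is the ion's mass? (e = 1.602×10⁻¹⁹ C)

Combine |q|V = ½mv² and r = mv/(|q|B): eliminate v to get m = qB²r²/(2V).
m = (1.602×10⁻¹⁹)(0.0742)²(0.233)²/(2·9610) ≈ 2.49×10⁻²⁷ kg.

m ≈ 2.49×10⁻²⁷ kg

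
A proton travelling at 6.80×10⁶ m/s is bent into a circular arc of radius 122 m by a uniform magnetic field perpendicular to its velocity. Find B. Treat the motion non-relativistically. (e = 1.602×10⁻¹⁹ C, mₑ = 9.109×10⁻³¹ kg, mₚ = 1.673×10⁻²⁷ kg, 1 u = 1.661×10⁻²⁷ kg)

B ≈ 5.82×10⁻⁴ T

From |q|vB = mv²/r, B = mv/(|q|r).
B = (1.673×10⁻²⁷)(6.80×10⁶)/((1.602×10⁻¹⁹)(122)) ≈ 5.82×10⁻⁴ T.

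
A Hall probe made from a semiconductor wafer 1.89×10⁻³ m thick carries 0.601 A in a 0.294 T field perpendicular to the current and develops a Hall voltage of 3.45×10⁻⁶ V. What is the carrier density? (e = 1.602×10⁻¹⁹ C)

From V_H = IB/(n e t), n = IB/(V_H e t).
n = (0.601)(0.294)/((3.45×10⁻⁶)(1.602×10⁻¹⁹)(1.89×10⁻³)) ≈ 1.69×10²⁶ m⁻³.

n ≈ 1.69×10²⁶ m⁻³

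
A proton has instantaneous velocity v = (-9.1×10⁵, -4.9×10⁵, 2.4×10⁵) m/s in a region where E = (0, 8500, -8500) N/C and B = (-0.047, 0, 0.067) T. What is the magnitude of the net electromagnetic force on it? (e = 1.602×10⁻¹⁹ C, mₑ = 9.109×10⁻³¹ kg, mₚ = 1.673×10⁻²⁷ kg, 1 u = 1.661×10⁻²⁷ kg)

|F| ≈ 1.18×10⁻¹⁴ N

v×B = (-3.28×10⁴, 4.97×10⁴, -2.30×10⁴) N/C.
E + v×B = (-3.28×10⁴, 5.82×10⁴, -3.15×10⁴) N/C.
F = q(E + v×B) = (1.602×10⁻¹⁹ C)·(-3.28×10⁴, 5.82×10⁴, -3.15×10⁴) = (-5.26×10⁻¹⁵, 9.32×10⁻¹⁵, -5.05×10⁻¹⁵) N.
|F| = 1.18×10⁻¹⁴ N.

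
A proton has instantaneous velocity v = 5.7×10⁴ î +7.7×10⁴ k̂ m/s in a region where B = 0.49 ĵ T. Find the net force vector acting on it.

F ≈ (-6.04×10⁻¹⁵, 0, 4.47×10⁻¹⁵) N

v×B = (-3.77×10⁴, 0, 2.79×10⁴) N/C.
F = q v×B = (1.602×10⁻¹⁹ C)·(-3.77×10⁴, 0, 2.79×10⁴) = (-6.04×10⁻¹⁵, 0, 4.47×10⁻¹⁵) N.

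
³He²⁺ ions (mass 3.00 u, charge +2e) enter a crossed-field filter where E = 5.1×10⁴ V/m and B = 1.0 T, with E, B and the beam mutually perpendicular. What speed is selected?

v = 5.1×10⁴ m/s

Straight-line motion ⇒ electric and magnetic forces cancel, so E = vB.
v = E/B = 5.1×10⁴/1.0 = 5.1×10⁴ m/s.
The result is independent of the particle's charge and mass.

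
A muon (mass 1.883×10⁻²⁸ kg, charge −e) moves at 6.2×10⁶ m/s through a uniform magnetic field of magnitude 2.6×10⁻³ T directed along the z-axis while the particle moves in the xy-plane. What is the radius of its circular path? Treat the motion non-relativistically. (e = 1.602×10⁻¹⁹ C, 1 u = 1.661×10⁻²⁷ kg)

r ≈ 2.8 m

The magnetic force provides the centripetal force: |q|vB = mv²/r.
r = mv/(|q|B) = (1.883×10⁻²⁸)(6.2×10⁶)/((1.602×10⁻¹⁹)(2.6×10⁻³)) ≈ 2.8 m.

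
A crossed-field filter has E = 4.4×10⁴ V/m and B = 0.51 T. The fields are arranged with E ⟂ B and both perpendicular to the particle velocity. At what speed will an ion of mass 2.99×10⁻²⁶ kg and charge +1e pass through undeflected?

v = 8.6×10⁴ m/s

Straight-line motion ⇒ electric and magnetic forces cancel, so E = vB.
v = E/B = 4.4×10⁴/0.51 = 8.6×10⁴ m/s.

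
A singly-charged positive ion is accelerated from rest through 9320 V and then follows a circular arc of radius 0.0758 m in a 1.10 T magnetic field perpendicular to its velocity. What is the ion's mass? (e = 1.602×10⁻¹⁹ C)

Combine |q|V = ½mv² and r = mv/(|q|B): eliminate v to get m = qB²r²/(2V).
m = (1.602×10⁻¹⁹)(1.10)²(0.0758)²/(2·9320) ≈ 5.98×10⁻²⁶ kg.

m ≈ 5.98×10⁻²⁶ kg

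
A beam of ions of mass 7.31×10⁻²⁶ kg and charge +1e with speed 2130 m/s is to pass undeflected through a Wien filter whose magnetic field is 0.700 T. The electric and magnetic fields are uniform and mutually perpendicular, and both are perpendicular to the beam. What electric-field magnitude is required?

E = 1490 V/m

For straight-line motion qE = qvB, so E = vB.
E = 2130 × 0.700 = 1490 V/m.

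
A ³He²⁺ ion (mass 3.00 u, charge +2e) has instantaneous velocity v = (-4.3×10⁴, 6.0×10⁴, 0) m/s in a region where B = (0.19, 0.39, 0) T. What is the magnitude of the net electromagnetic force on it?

|F| ≈ 9.03×10⁻¹⁵ N

v×B = (0, 0, -2.82×10⁴) N/C.
F = q v×B = (3.204×10⁻¹⁹ C)·(0, 0, -2.82×10⁴) = (0, 0, -9.03×10⁻¹⁵) N.
|F| = 9.03×10⁻¹⁵ N.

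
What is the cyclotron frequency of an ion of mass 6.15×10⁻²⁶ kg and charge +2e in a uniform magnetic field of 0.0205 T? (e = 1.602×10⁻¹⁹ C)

f = |q|B/(2πm).
f = (3.204×10⁻¹⁹)(0.0205)/(2π·6.15×10⁻²⁶) ≈ 1.70×10⁴ Hz.

f ≈ 1.70×10⁴ Hz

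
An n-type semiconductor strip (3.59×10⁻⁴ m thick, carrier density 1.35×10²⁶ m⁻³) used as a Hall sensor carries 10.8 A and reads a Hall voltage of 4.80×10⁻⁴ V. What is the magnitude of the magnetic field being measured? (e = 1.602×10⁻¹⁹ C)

From V_H = IB/(n e t), B = V_H n e t / I.
B = (4.80×10⁻⁴)(1.35×10²⁶)(1.602×10⁻¹⁹)(3.59×10⁻⁴)/10.8 ≈ 0.345 T.

B ≈ 0.345 T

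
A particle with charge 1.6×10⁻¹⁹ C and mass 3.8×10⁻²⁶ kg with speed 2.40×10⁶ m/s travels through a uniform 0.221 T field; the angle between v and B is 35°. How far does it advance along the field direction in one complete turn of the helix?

p ≈ 13.3 m

v∥ = v cosθ = 2.40×10⁶·cos35° ≈ 1.966×10⁶ m/s.
T = 2πm/(|q|B) = 2π(3.8×10⁻²⁶)/((1.6×10⁻¹⁹)(0.221)) ≈ 6.752×10⁻⁶ s.
pitch = v∥ T = (1.966×10⁶)(6.752×10⁻⁶) ≈ 13.3 m.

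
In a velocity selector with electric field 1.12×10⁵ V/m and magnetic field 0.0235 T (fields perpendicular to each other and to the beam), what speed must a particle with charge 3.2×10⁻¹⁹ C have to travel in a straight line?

Straight-line motion ⇒ electric and magnetic forces cancel, so E = vB.
v = E/B = 1.12×10⁵/0.0235 = 4.77×10⁶ m/s.

v = 4.77×10⁶ m/s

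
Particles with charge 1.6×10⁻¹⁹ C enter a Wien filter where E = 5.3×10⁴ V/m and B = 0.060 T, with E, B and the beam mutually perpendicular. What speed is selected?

Zero net Lorentz force requires |qE| = |q v×B|, i.e. E = vB.
v = E/B = 5.3×10⁴/0.060 = 8.8×10⁵ m/s.

v = 8.8×10⁵ m/s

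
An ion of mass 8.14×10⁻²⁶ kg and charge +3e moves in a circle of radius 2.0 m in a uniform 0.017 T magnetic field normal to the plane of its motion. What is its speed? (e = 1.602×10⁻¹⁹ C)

From |q|vB = mv²/r, v = |q|Br/m.
v = (4.806×10⁻¹⁹)(0.017)(2.0)/8.14×10⁻²⁶ ≈ 2.0×10⁵ m/s.

v ≈ 2.0×10⁵ m/s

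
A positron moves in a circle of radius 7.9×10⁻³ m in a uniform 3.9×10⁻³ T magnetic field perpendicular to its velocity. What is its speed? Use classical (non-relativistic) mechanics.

From |q|vB = mv²/r, v = |q|Br/m.
v = (1.602×10⁻¹⁹)(3.9×10⁻³)(7.9×10⁻³)/9.109×10⁻³¹ ≈ 5.4×10⁶ m/s.

v ≈ 5.4×10⁶ m/s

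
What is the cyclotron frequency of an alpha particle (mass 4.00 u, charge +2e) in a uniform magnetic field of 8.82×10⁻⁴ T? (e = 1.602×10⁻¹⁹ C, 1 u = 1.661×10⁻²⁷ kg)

f = |q|B/(2πm).
f = (3.204×10⁻¹⁹)(8.82×10⁻⁴)/(2π·6.644×10⁻²⁷) ≈ 6770 Hz.

f ≈ 6770 Hz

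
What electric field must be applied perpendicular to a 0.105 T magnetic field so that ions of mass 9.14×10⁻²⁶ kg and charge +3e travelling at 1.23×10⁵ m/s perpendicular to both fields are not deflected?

E = 1.29×10⁴ V/m

For straight-line motion qE = qvB, so E = vB.
E = 1.23×10⁵ × 0.105 = 1.29×10⁴ V/m.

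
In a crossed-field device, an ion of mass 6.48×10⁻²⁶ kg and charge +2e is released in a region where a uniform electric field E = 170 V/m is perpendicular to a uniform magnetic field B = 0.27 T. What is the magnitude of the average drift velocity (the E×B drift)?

v_d ≈ 630 m/s

The E×B drift speed is v_d = E/B.
v_d = 170/0.27 = 630 m/s.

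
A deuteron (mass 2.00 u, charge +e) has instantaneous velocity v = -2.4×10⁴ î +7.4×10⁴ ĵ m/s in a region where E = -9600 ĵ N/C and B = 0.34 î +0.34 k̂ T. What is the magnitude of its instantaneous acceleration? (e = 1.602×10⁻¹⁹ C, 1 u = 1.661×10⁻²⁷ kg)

|a| ≈ 1.72×10¹² m/s²

v×B = (2.52×10⁴, 8160, -2.52×10⁴) N/C.
E + v×B = (2.52×10⁴, -1440, -2.52×10⁴) N/C.
F = q(E + v×B) = (1.602×10⁻¹⁹ C)·(2.52×10⁴, -1440, -2.52×10⁴) = (4.03×10⁻¹⁵, -2.31×10⁻¹⁶, -4.03×10⁻¹⁵) N.
|a| = |F|/m = 5.705×10⁻¹⁵/3.322×10⁻²⁷ ≈ 1.72×10¹² m/s².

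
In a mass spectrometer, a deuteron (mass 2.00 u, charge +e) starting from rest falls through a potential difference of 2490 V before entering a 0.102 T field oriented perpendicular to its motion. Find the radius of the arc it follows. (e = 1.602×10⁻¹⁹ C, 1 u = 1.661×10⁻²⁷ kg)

Acceleration: |q|V = ½mv² ⇒ v = √(2|q|V/m) = √(2·1.602×10⁻¹⁹·2490/3.322×10⁻²⁷) ≈ 4.901×10⁵ m/s.
In the field: r = mv/(|q|B) = (3.322×10⁻²⁷)(4.901×10⁵)/((1.602×10⁻¹⁹)(0.102)) ≈ 0.0996 m.

r ≈ 0.0996 m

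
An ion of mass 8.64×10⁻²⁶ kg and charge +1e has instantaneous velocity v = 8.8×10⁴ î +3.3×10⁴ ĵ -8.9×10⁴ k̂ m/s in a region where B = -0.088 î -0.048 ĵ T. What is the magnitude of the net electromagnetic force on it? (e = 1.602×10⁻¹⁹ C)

v×B = (-4270, 7830, -1320) N/C.
F = q v×B = (1.602×10⁻¹⁹ C)·(-4270, 7830, -1320) = (-6.84×10⁻¹⁶, 1.25×10⁻¹⁵, -2.11×10⁻¹⁶) N.
|F| = 1.44×10⁻¹⁵ N.

|F| ≈ 1.44×10⁻¹⁵ N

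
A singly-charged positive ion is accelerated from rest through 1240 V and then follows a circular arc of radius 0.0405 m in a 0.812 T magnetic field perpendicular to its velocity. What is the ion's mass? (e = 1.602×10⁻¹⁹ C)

m ≈ 6.99×10⁻²⁶ kg

Combine |q|V = ½mv² and r = mv/(|q|B): eliminate v to get m = qB²r²/(2V).
m = (1.602×10⁻¹⁹)(0.812)²(0.0405)²/(2·1240) ≈ 6.99×10⁻²⁶ kg.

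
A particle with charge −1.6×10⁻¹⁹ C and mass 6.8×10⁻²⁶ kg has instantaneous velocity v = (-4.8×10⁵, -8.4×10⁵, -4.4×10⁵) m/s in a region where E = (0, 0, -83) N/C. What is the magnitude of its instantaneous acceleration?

Only an electric field acts, so F = qE = (−1.6×10⁻¹⁹ C)·(0, 0, -83.0) = (0, 0, 1.33×10⁻¹⁷) N.
|a| = |F|/m = 1.328×10⁻¹⁷/6.8×10⁻²⁶ ≈ 1.95×10⁸ m/s².

|a| ≈ 1.95×10⁸ m/s²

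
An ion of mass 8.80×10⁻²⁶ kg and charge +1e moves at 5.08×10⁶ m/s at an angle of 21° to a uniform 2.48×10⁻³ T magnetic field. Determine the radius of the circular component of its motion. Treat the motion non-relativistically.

r ≈ 403 m

v⊥ = v sinθ = 5.08×10⁶·sin21° ≈ 1.821×10⁶ m/s.
r = m v⊥/(|q|B) = (8.80×10⁻²⁶)(1.821×10⁶)/((1.602×10⁻¹⁹)(2.48×10⁻³)) ≈ 403 m.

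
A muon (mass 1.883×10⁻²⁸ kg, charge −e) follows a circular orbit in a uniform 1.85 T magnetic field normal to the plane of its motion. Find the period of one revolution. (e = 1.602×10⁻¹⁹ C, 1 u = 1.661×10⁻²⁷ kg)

The cyclotron period depends only on m, q, B: T = 2πm/(|q|B).
T = 2π(1.883×10⁻²⁸)/((1.602×10⁻¹⁹)(1.85)) ≈ 3.99×10⁻⁹ s.

T ≈ 3.99×10⁻⁹ s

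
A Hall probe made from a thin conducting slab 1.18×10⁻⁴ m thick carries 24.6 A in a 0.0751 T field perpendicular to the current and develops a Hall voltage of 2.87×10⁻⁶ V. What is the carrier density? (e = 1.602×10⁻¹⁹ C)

From V_H = IB/(n e t), n = IB/(V_H e t).
n = (24.6)(0.0751)/((2.87×10⁻⁶)(1.602×10⁻¹⁹)(1.18×10⁻⁴)) ≈ 3.41×10²⁸ m⁻³.

n ≈ 3.41×10²⁸ m⁻³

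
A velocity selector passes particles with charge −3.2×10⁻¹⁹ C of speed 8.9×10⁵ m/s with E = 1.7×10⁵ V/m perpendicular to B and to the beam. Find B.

B = 0.19 T

Balance of forces in the selector: qE = qvB ⇒ B = E/v.
B = 1.7×10⁵/8.9×10⁵ = 0.19 T.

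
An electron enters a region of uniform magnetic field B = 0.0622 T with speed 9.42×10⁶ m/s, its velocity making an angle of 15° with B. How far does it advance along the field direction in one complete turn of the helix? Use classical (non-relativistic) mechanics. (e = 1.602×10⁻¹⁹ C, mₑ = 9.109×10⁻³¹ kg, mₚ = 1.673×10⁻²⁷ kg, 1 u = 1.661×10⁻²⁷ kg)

p ≈ 5.23×10⁻³ m

v∥ = v cosθ = 9.42×10⁶·cos15° ≈ 9.099×10⁶ m/s.
T = 2πm/(|q|B) = 2π(9.109×10⁻³¹)/((1.602×10⁻¹⁹)(0.0622)) ≈ 5.744×10⁻¹⁰ s.
pitch = v∥ T = (9.099×10⁶)(5.744×10⁻¹⁰) ≈ 5.23×10⁻³ m.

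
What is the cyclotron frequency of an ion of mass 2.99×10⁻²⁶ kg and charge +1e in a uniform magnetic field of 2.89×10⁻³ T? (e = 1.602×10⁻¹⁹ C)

f ≈ 2460 Hz

f = |q|B/(2πm).
f = (1.602×10⁻¹⁹)(2.89×10⁻³)/(2π·2.99×10⁻²⁶) ≈ 2460 Hz.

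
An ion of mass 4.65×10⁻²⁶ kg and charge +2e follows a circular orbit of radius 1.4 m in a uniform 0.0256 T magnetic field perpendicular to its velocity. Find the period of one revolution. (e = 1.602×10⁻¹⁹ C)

T ≈ 3.56×10⁻⁵ s

The cyclotron period depends only on m, q, B: T = 2πm/(|q|B).
T = 2π(4.65×10⁻²⁶)/((3.204×10⁻¹⁹)(0.0256)) ≈ 3.56×10⁻⁵ s.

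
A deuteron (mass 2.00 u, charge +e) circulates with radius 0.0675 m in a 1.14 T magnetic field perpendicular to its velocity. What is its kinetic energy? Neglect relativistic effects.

v = |q|Br/m, then KE = ½mv² = (qBr)²/(2m).
v = (1.602×10⁻¹⁹)(1.14)(0.0675)/3.322×10⁻²⁷ ≈ 3.711×10⁶ m/s.
KE = ½(3.322×10⁻²⁷)(3.711×10⁶)² ≈ 2.29×10⁻¹⁴ J.

KE ≈ 2.29×10⁻¹⁴ J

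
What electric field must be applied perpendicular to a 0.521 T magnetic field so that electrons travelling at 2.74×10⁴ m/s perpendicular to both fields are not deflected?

E = 1.43×10⁴ V/m

For straight-line motion qE = qvB, so E = vB.
E = 2.74×10⁴ × 0.521 = 1.43×10⁴ V/m.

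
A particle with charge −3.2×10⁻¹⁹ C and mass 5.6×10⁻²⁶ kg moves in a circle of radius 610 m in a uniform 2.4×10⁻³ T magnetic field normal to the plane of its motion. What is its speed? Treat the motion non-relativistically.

From |q|vB = mv²/r, v = |q|Br/m.
v = (3.2×10⁻¹⁹)(2.4×10⁻³)(610)/5.6×10⁻²⁶ ≈ 8.4×10⁶ m/s.

v ≈ 8.4×10⁶ m/s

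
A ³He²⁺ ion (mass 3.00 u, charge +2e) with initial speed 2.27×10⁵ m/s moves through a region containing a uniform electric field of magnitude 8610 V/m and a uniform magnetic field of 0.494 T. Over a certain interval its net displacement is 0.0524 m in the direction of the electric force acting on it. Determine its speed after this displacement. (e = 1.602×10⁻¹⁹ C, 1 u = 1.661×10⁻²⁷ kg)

v_f ≈ 3.31×10⁵ m/s

B does no work; ΔKE = |q|E d.
½mv_f² = ½mv₀² + |q|Ed = ½(4.983×10⁻²⁷)(2.27×10⁵)² + (3.204×10⁻¹⁹)(8610)(0.0524) ≈ 1.284×10⁻¹⁶ J + 1.446×10⁻¹⁶ J ≈ 2.729×10⁻¹⁶ J.
v_f = √(2·2.729×10⁻¹⁶/4.983×10⁻²⁷) ≈ 3.31×10⁵ m/s.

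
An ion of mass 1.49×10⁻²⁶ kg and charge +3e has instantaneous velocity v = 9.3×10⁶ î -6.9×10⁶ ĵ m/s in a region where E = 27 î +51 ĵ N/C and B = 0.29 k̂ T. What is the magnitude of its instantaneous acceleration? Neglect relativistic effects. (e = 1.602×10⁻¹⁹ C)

v×B = (-2.00×10⁶, -2.70×10⁶, 0) N/C.
E + v×B = (-2.00×10⁶, -2.70×10⁶, 0) N/C.
F = q(E + v×B) = (4.806×10⁻¹⁹ C)·(-2.00×10⁶, -2.70×10⁶, 0) = (-9.62×10⁻¹³, -1.30×10⁻¹², 0) N.
|a| = |F|/m = 1.614×10⁻¹²/1.49×10⁻²⁶ ≈ 1.08×10¹⁴ m/s².

|a| ≈ 1.08×10¹⁴ m/s²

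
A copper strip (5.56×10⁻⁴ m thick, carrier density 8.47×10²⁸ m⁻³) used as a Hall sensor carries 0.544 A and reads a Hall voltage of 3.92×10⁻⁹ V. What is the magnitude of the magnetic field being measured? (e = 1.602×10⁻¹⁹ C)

B ≈ 0.0544 T

From V_H = IB/(n e t), B = V_H n e t / I.
B = (3.92×10⁻⁹)(8.47×10²⁸)(1.602×10⁻¹⁹)(5.56×10⁻⁴)/0.544 ≈ 0.0544 T.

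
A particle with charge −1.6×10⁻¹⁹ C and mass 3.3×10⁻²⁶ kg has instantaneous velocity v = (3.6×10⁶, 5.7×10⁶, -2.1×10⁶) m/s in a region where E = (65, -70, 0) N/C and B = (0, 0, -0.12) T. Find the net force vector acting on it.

v×B = (-6.84×10⁵, 4.32×10⁵, 0) N/C.
E + v×B = (-6.84×10⁵, 4.32×10⁵, 0) N/C.
F = q(E + v×B) = (−1.6×10⁻¹⁹ C)·(-6.84×10⁵, 4.32×10⁵, 0) = (1.09×10⁻¹³, -6.91×10⁻¹⁴, 0) N.

F ≈ (1.09×10⁻¹³, -6.91×10⁻¹⁴, 0) N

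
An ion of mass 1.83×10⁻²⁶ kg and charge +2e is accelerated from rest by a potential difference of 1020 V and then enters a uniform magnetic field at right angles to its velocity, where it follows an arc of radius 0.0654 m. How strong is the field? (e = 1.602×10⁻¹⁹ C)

v = √(2|q|V/m) = √(2·3.204×10⁻¹⁹·1020/1.83×10⁻²⁶) ≈ 1.890×10⁵ m/s.
B = mv/(|q|r) = (1.83×10⁻²⁶)(1.890×10⁵)/((3.204×10⁻¹⁹)(0.0654)) ≈ 0.165 T.

B ≈ 0.165 T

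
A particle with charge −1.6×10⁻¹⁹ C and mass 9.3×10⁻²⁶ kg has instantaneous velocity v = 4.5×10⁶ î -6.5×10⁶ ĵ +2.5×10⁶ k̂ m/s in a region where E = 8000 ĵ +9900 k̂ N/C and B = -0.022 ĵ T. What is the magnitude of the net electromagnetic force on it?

|F| ≈ 1.68×10⁻¹⁴ N

v×B = (5.50×10⁴, 0, -9.90×10⁴) N/C.
E + v×B = (5.50×10⁴, 8000, -8.91×10⁴) N/C.
F = q(E + v×B) = (−1.6×10⁻¹⁹ C)·(5.50×10⁴, 8000, -8.91×10⁴) = (-8.80×10⁻¹⁵, -1.28×10⁻¹⁵, 1.43×10⁻¹⁴) N.
|F| = 1.68×10⁻¹⁴ N.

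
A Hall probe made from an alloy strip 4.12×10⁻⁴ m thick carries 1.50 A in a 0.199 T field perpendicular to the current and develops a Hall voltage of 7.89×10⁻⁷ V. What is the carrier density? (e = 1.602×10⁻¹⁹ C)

n ≈ 5.73×10²⁷ m⁻³

From V_H = IB/(n e t), n = IB/(V_H e t).
n = (1.50)(0.199)/((7.89×10⁻⁷)(1.602×10⁻¹⁹)(4.12×10⁻⁴)) ≈ 5.73×10²⁷ m⁻³.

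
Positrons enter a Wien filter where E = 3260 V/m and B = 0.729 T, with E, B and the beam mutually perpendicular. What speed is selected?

For undeflected motion the electric and magnetic forces balance: qE = qvB.
v = E/B = 3260/0.729 = 4470 m/s.

v = 4470 m/s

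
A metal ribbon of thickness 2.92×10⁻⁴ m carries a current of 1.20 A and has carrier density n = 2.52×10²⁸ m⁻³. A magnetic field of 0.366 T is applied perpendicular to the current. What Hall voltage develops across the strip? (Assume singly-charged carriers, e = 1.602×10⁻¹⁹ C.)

V_H ≈ 3.73×10⁻⁷ V

V_H = IB/(n e t).
V_H = (1.20)(0.366)/((2.52×10²⁸)(1.602×10⁻¹⁹)(2.92×10⁻⁴)) ≈ 3.73×10⁻⁷ V.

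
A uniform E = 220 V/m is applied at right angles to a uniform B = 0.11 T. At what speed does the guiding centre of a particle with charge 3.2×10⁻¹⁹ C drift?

v_d ≈ 2000 m/s

The E×B drift speed is v_d = E/B.
v_d = 220/0.11 = 2000 m/s.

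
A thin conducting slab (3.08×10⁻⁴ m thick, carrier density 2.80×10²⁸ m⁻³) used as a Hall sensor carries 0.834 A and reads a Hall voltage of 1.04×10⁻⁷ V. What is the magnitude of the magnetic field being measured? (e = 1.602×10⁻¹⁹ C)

B ≈ 0.172 T

From V_H = IB/(n e t), B = V_H n e t / I.
B = (1.04×10⁻⁷)(2.80×10²⁸)(1.602×10⁻¹⁹)(3.08×10⁻⁴)/0.834 ≈ 0.172 T.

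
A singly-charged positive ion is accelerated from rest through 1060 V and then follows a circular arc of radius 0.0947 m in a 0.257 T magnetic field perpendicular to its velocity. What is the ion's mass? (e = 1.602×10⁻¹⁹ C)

Combine |q|V = ½mv² and r = mv/(|q|B): eliminate v to get m = qB²r²/(2V).
m = (1.602×10⁻¹⁹)(0.257)²(0.0947)²/(2·1060) ≈ 4.48×10⁻²⁶ kg.

m ≈ 4.48×10⁻²⁶ kg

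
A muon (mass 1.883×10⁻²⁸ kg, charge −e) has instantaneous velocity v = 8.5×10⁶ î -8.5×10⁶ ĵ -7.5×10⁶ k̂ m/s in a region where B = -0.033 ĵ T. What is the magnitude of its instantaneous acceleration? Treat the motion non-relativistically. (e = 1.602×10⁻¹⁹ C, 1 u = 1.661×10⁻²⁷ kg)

v×B = (-2.48×10⁵, 0, -2.80×10⁵) N/C.
F = q v×B = (−1.602×10⁻¹⁹ C)·(-2.48×10⁵, 0, -2.80×10⁵) = (3.96×10⁻¹⁴, 0, 4.49×10⁻¹⁴) N.
|a| = |F|/m = 5.993×10⁻¹⁴/1.883×10⁻²⁸ ≈ 3.18×10¹⁴ m/s².

|a| ≈ 3.18×10¹⁴ m/s²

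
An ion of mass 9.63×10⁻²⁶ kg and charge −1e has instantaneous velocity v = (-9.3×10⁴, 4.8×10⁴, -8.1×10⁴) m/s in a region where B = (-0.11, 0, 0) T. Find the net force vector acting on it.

v×B = (0, 8910, 5280) N/C.
F = q v×B = (−1.602×10⁻¹⁹ C)·(0, 8910, 5280) = (0, -1.43×10⁻¹⁵, -8.46×10⁻¹⁶) N.

F ≈ (0, -1.43×10⁻¹⁵, -8.46×10⁻¹⁶) N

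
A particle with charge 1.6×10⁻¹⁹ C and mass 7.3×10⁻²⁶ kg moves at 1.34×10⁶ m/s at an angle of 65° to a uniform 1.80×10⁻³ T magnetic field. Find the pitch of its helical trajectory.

p ≈ 902 m

v∥ = v cosθ = 1.34×10⁶·cos65° ≈ 5.663×10⁵ m/s.
T = 2πm/(|q|B) = 2π(7.3×10⁻²⁶)/((1.6×10⁻¹⁹)(1.80×10⁻³)) ≈ 1.593×10⁻³ s.
pitch = v∥ T = (5.663×10⁵)(1.593×10⁻³) ≈ 902 m.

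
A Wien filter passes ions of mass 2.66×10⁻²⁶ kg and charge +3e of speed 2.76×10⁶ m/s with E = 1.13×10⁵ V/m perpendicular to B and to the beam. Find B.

Balance of forces in the selector: qE = qvB ⇒ B = E/v.
B = 1.13×10⁵/2.76×10⁶ = 0.0409 T.

B = 0.0409 T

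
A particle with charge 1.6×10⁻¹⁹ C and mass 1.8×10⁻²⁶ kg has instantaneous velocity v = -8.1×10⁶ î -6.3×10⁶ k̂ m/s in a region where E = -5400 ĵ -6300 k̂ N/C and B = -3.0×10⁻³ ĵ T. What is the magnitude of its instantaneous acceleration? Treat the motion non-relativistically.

v×B = (-1.89×10⁴, 0, 2.43×10⁴) N/C.
E + v×B = (-1.89×10⁴, -5400, 1.80×10⁴) N/C.
F = q(E + v×B) = (1.6×10⁻¹⁹ C)·(-1.89×10⁴, -5400, 1.80×10⁴) = (-3.02×10⁻¹⁵, -8.64×10⁻¹⁶, 2.88×10⁻¹⁵) N.
|a| = |F|/m = 4.264×10⁻¹⁵/1.8×10⁻²⁶ ≈ 2.37×10¹¹ m/s².

|a| ≈ 2.37×10¹¹ m/s²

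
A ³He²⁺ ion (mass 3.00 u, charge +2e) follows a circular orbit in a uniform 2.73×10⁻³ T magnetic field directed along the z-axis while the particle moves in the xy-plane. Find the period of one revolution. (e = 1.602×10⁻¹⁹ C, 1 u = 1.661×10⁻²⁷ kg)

T ≈ 3.58×10⁻⁵ s

The cyclotron period depends only on m, q, B: T = 2πm/(|q|B).
T = 2π(4.983×10⁻²⁷)/((3.204×10⁻¹⁹)(2.73×10⁻³)) ≈ 3.58×10⁻⁵ s.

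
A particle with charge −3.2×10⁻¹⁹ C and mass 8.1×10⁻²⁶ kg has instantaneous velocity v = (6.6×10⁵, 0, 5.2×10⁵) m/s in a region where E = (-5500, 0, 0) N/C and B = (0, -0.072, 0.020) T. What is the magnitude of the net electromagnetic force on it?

v×B = (3.74×10⁴, -1.32×10⁴, -4.75×10⁴) N/C.
E + v×B = (3.19×10⁴, -1.32×10⁴, -4.75×10⁴) N/C.
F = q(E + v×B) = (−3.2×10⁻¹⁹ C)·(3.19×10⁴, -1.32×10⁴, -4.75×10⁴) = (-1.02×10⁻¹⁴, 4.22×10⁻¹⁵, 1.52×10⁻¹⁴) N.
|F| = 1.88×10⁻¹⁴ N.

|F| ≈ 1.88×10⁻¹⁴ N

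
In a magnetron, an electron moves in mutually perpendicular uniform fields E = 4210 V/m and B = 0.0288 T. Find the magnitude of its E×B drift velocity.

v_d ≈ 1.46×10⁵ m/s

The E×B drift speed is v_d = E/B.
v_d = 4210/0.0288 = 1.46×10⁵ m/s.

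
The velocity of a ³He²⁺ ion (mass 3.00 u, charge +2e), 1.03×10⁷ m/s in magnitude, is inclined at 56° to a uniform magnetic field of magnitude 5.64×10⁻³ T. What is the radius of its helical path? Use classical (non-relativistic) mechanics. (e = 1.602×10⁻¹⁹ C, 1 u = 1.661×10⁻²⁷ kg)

v⊥ = v sinθ = 1.03×10⁷·sin56° ≈ 8.539×10⁶ m/s.
r = m v⊥/(|q|B) = (4.983×10⁻²⁷)(8.539×10⁶)/((3.204×10⁻¹⁹)(5.64×10⁻³)) ≈ 23.5 m.

r ≈ 23.5 m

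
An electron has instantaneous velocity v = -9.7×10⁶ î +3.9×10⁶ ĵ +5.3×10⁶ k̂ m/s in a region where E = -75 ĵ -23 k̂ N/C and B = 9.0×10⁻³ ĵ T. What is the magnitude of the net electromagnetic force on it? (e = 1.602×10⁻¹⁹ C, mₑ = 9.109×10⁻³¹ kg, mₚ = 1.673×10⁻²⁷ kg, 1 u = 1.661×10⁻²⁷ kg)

v×B = (-4.77×10⁴, 0, -8.73×10⁴) N/C.
E + v×B = (-4.77×10⁴, -75.0, -8.73×10⁴) N/C.
F = q(E + v×B) = (−1.602×10⁻¹⁹ C)·(-4.77×10⁴, -75.0, -8.73×10⁴) = (7.64×10⁻¹⁵, 1.20×10⁻¹⁷, 1.40×10⁻¹⁴) N.
|F| = 1.59×10⁻¹⁴ N.

|F| ≈ 1.59×10⁻¹⁴ N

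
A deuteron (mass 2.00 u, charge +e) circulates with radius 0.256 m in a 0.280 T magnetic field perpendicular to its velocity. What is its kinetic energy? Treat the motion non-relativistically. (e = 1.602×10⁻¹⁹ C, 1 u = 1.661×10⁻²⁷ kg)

KE ≈ 1.24×10⁵ eV

v = |q|Br/m, then KE = ½mv² = (qBr)²/(2m).
v = (1.602×10⁻¹⁹)(0.280)(0.256)/3.322×10⁻²⁷ ≈ 3.457×10⁶ m/s.
KE = ½(3.322×10⁻²⁷)(3.457×10⁶)² ≈ 1.98×10⁻¹⁴ J = 1.24×10⁵ eV.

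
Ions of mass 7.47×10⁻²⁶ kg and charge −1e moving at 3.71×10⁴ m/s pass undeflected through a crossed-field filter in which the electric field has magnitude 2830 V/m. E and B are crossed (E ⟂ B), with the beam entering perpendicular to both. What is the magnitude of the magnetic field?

B = 0.0763 T

Balance of forces in the selector: qE = qvB ⇒ B = E/v.
B = 2830/3.71×10⁴ = 0.0763 T.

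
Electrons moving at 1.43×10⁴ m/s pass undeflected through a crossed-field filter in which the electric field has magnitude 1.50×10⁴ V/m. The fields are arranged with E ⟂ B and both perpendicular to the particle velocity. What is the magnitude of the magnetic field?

B = 1.05 T

Balance of forces in the selector: qE = qvB ⇒ B = E/v.
B = 1.50×10⁴/1.43×10⁴ = 1.05 T.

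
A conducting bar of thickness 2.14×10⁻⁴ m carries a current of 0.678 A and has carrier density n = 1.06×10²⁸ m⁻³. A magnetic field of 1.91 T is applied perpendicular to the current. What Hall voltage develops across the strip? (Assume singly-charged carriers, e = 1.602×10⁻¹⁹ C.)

V_H = IB/(n e t).
V_H = (0.678)(1.91)/((1.06×10²⁸)(1.602×10⁻¹⁹)(2.14×10⁻⁴)) ≈ 3.56×10⁻⁶ V.

V_H ≈ 3.56×10⁻⁶ V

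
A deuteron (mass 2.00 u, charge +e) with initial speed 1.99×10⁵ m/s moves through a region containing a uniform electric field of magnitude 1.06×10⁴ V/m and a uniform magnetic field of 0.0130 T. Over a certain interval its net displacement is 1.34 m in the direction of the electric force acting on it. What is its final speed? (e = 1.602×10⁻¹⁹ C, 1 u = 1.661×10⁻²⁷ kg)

B does no work; ΔKE = |q|E d.
½mv_f² = ½mv₀² + |q|Ed = ½(3.322×10⁻²⁷)(1.99×10⁵)² + (1.602×10⁻¹⁹)(1.06×10⁴)(1.34) ≈ 6.578×10⁻¹⁷ J + 2.275×10⁻¹⁵ J ≈ 2.341×10⁻¹⁵ J.
v_f = √(2·2.341×10⁻¹⁵/3.322×10⁻²⁷) ≈ 1.19×10⁶ m/s.

v_f ≈ 1.19×10⁶ m/s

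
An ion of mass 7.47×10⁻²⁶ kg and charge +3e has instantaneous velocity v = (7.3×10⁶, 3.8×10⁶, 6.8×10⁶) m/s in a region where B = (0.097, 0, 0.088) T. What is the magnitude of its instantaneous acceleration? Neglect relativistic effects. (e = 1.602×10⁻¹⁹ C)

v×B = (3.34×10⁵, 1.72×10⁴, -3.69×10⁵) N/C.
F = q v×B = (4.806×10⁻¹⁹ C)·(3.34×10⁵, 1.72×10⁴, -3.69×10⁵) = (1.61×10⁻¹³, 8.27×10⁻¹⁵, -1.77×10⁻¹³) N.
|a| = |F|/m = 2.393×10⁻¹³/7.47×10⁻²⁶ ≈ 3.20×10¹² m/s².

|a| ≈ 3.20×10¹² m/s²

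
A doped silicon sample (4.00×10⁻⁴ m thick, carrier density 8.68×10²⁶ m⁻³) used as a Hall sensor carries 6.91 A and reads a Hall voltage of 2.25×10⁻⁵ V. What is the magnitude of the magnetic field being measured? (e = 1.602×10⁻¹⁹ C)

B ≈ 0.181 T

From V_H = IB/(n e t), B = V_H n e t / I.
B = (2.25×10⁻⁵)(8.68×10²⁶)(1.602×10⁻¹⁹)(4.00×10⁻⁴)/6.91 ≈ 0.181 T.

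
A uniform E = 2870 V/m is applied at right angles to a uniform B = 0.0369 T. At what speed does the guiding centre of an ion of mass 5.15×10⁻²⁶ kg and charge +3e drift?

v_d ≈ 7.78×10⁴ m/s

The E×B drift speed is v_d = E/B.
v_d = 2870/0.0369 = 7.78×10⁴ m/s.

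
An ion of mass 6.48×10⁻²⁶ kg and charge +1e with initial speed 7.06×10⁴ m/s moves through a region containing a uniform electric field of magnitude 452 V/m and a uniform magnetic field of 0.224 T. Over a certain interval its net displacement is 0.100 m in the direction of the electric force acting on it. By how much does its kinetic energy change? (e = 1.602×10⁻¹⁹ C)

ΔKE ≈ 7.24×10⁻¹⁸ J

The magnetic force is always ⟂ v and does no work; only the electric force changes KE.
ΔKE = F_E · d = |q|E d = (1.602×10⁻¹⁹)(452)(0.100) ≈ 7.24×10⁻¹⁸ J.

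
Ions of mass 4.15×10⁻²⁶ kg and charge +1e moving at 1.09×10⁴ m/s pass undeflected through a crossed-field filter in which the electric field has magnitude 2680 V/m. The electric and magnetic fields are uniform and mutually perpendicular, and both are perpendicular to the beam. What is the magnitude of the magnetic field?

B = 0.246 T

Balance of forces in the selector: qE = qvB ⇒ B = E/v.
B = 2680/1.09×10⁴ = 0.246 T.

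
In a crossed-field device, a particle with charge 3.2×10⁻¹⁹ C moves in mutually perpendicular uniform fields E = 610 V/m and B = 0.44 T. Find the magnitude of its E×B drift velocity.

The steady drift has the magnetic force balancing the electric force, so v_d = E/B.
v_d = 610/0.44 = 1400 m/s.

v_d ≈ 1400 m/s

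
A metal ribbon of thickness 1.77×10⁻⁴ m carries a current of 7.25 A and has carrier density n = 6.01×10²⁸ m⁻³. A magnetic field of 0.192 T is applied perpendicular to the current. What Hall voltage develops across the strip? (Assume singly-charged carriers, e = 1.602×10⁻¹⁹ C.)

V_H ≈ 8.17×10⁻⁷ V

V_H = IB/(n e t).
V_H = (7.25)(0.192)/((6.01×10²⁸)(1.602×10⁻¹⁹)(1.77×10⁻⁴)) ≈ 8.17×10⁻⁷ V.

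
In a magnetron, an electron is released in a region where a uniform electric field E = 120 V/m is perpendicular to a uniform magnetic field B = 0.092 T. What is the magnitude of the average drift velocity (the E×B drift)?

In crossed fields the guiding centre drifts at v_d = |E×B|/B² = E/B, independent of charge and mass.
v_d = 120/0.092 = 1300 m/s.

v_d ≈ 1300 m/s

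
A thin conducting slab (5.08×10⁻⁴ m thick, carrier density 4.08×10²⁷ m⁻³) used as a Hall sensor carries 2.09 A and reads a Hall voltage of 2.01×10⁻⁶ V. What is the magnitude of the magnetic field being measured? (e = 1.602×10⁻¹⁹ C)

From V_H = IB/(n e t), B = V_H n e t / I.
B = (2.01×10⁻⁶)(4.08×10²⁷)(1.602×10⁻¹⁹)(5.08×10⁻⁴)/2.09 ≈ 0.319 T.

B ≈ 0.319 T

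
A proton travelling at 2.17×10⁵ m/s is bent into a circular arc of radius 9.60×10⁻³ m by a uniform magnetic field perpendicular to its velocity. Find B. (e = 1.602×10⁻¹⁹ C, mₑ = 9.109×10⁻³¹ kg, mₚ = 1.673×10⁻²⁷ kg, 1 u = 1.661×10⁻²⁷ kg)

From |q|vB = mv²/r, B = mv/(|q|r).
B = (1.673×10⁻²⁷)(2.17×10⁵)/((1.602×10⁻¹⁹)(9.60×10⁻³)) ≈ 0.236 T.

B ≈ 0.236 T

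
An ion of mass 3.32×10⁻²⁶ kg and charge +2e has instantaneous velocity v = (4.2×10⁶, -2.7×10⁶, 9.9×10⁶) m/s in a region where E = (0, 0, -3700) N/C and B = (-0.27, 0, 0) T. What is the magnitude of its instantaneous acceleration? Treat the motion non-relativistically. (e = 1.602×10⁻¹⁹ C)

v×B = (0, -2.67×10⁶, -7.29×10⁵) N/C.
E + v×B = (0, -2.67×10⁶, -7.33×10⁵) N/C.
F = q(E + v×B) = (3.204×10⁻¹⁹ C)·(0, -2.67×10⁶, -7.33×10⁵) = (0, -8.56×10⁻¹³, -2.35×10⁻¹³) N.
|a| = |F|/m = 8.880×10⁻¹³/3.32×10⁻²⁶ ≈ 2.67×10¹³ m/s².

|a| ≈ 2.67×10¹³ m/s²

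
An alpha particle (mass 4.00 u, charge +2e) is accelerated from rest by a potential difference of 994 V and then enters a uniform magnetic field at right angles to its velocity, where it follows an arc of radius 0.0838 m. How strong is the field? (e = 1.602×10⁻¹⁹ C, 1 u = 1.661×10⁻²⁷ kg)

B ≈ 0.0766 T

v = √(2|q|V/m) = √(2·3.204×10⁻¹⁹·994/6.644×10⁻²⁷) ≈ 3.096×10⁵ m/s.
B = mv/(|q|r) = (6.644×10⁻²⁷)(3.096×10⁵)/((3.204×10⁻¹⁹)(0.0838)) ≈ 0.0766 T.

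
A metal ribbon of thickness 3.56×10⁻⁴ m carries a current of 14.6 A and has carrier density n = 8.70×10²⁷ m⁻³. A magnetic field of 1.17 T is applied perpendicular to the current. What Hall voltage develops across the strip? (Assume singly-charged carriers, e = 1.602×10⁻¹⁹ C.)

V_H = IB/(n e t).
V_H = (14.6)(1.17)/((8.70×10²⁷)(1.602×10⁻¹⁹)(3.56×10⁻⁴)) ≈ 3.44×10⁻⁵ V.

V_H ≈ 3.44×10⁻⁵ V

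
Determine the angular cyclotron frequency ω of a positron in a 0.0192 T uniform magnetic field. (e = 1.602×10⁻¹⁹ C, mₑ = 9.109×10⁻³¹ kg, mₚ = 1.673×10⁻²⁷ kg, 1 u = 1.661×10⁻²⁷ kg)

ω = |q|B/m.
ω = (1.602×10⁻¹⁹)(0.0192)/9.109×10⁻³¹ ≈ 3.38×10⁹ rad/s.

ω ≈ 3.38×10⁹ rad/s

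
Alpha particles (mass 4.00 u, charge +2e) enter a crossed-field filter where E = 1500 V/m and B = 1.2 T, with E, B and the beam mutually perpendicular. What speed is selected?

v = 1200 m/s

Straight-line motion ⇒ electric and magnetic forces cancel, so E = vB.
v = E/B = 1500/1.2 = 1200 m/s.
The result is independent of the particle's charge and mass.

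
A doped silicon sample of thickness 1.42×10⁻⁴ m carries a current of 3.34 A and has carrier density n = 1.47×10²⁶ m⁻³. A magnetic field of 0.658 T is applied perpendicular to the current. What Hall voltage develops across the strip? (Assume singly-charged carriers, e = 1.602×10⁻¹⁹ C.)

V_H ≈ 6.57×10⁻⁴ V

V_H = IB/(n e t).
V_H = (3.34)(0.658)/((1.47×10²⁶)(1.602×10⁻¹⁹)(1.42×10⁻⁴)) ≈ 6.57×10⁻⁴ V.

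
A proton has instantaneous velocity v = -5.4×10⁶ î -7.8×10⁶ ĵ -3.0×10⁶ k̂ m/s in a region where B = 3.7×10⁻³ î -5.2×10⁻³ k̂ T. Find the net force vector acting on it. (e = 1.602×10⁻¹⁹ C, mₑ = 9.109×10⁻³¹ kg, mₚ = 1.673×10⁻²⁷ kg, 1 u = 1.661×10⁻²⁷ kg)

F ≈ (6.50×10⁻¹⁵, -6.28×10⁻¹⁵, 4.62×10⁻¹⁵) N

v×B = (4.06×10⁴, -3.92×10⁴, 2.89×10⁴) N/C.
F = q v×B = (1.602×10⁻¹⁹ C)·(4.06×10⁴, -3.92×10⁴, 2.89×10⁴) = (6.50×10⁻¹⁵, -6.28×10⁻¹⁵, 4.62×10⁻¹⁵) N.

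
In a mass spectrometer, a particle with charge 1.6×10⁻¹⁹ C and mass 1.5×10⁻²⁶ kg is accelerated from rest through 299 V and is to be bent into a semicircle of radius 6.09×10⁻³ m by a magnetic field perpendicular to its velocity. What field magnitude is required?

v = √(2|q|V/m) = √(2·1.6×10⁻¹⁹·299/1.5×10⁻²⁶) ≈ 7.987×10⁴ m/s.
B = mv/(|q|r) = (1.5×10⁻²⁶)(7.987×10⁴)/((1.6×10⁻¹⁹)(6.09×10⁻³)) ≈ 1.23 T.

B ≈ 1.23 T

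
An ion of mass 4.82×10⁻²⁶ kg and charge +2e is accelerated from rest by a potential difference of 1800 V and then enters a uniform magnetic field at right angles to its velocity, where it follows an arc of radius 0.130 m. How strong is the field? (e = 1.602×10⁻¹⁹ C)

B ≈ 0.179 T

v = √(2|q|V/m) = √(2·3.204×10⁻¹⁹·1800/4.82×10⁻²⁶) ≈ 1.547×10⁵ m/s.
B = mv/(|q|r) = (4.82×10⁻²⁶)(1.547×10⁵)/((3.204×10⁻¹⁹)(0.130)) ≈ 0.179 T.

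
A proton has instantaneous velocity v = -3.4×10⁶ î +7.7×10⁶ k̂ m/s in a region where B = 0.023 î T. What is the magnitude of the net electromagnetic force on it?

|F| ≈ 2.84×10⁻¹⁴ N

v×B = (0, 1.77×10⁵, 0) N/C.
F = q v×B = (1.602×10⁻¹⁹ C)·(0, 1.77×10⁵, 0) = (0, 2.84×10⁻¹⁴, 0) N.
|F| = 2.84×10⁻¹⁴ N.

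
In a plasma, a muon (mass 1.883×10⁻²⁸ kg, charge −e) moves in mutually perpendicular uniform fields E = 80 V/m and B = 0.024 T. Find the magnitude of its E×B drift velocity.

The steady drift has the magnetic force balancing the electric force, so v_d = E/B.
v_d = 80/0.024 = 3300 m/s.

v_d ≈ 3300 m/s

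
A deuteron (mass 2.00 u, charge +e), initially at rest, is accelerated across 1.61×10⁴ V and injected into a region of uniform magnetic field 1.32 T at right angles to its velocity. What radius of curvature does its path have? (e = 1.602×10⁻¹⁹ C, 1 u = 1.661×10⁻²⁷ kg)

r ≈ 0.0196 m

Acceleration: |q|V = ½mv² ⇒ v = √(2|q|V/m) = √(2·1.602×10⁻¹⁹·1.61×10⁴/3.322×10⁻²⁷) ≈ 1.246×10⁶ m/s.
In the field: r = mv/(|q|B) = (3.322×10⁻²⁷)(1.246×10⁶)/((1.602×10⁻¹⁹)(1.32)) ≈ 0.0196 m.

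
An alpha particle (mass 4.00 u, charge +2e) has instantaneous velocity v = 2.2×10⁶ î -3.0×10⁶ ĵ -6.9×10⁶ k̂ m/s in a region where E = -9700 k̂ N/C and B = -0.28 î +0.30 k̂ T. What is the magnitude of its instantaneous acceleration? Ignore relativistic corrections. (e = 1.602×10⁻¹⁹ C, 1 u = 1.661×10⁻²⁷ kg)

|a| ≈ 8.56×10¹³ m/s²

v×B = (-9.00×10⁵, 1.27×10⁶, -8.40×10⁵) N/C.
E + v×B = (-9.00×10⁵, 1.27×10⁶, -8.50×10⁵) N/C.
F = q(E + v×B) = (3.204×10⁻¹⁹ C)·(-9.00×10⁵, 1.27×10⁶, -8.50×10⁵) = (-2.88×10⁻¹³, 4.08×10⁻¹³, -2.72×10⁻¹³) N.
|a| = |F|/m = 5.687×10⁻¹³/6.644×10⁻²⁷ ≈ 8.56×10¹³ m/s².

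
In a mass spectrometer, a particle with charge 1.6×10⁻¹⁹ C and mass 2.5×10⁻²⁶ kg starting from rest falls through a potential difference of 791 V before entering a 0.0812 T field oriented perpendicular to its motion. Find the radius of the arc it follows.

Acceleration: |q|V = ½mv² ⇒ v = √(2|q|V/m) = √(2·1.6×10⁻¹⁹·791/2.5×10⁻²⁶) ≈ 1.006×10⁵ m/s.
In the field: r = mv/(|q|B) = (2.5×10⁻²⁶)(1.006×10⁵)/((1.6×10⁻¹⁹)(0.0812)) ≈ 0.194 m.

r ≈ 0.194 m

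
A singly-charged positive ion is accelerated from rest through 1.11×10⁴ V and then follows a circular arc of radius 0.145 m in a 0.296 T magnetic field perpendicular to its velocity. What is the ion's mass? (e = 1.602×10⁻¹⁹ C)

m ≈ 1.33×10⁻²⁶ kg

Combine |q|V = ½mv² and r = mv/(|q|B): eliminate v to get m = qB²r²/(2V).
m = (1.602×10⁻¹⁹)(0.296)²(0.145)²/(2·1.11×10⁴) ≈ 1.33×10⁻²⁶ kg.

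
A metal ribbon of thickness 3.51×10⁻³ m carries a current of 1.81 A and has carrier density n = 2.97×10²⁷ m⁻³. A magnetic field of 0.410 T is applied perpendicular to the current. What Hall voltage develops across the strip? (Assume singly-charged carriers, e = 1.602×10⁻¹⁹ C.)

V_H = IB/(n e t).
V_H = (1.81)(0.410)/((2.97×10²⁷)(1.602×10⁻¹⁹)(3.51×10⁻³)) ≈ 4.44×10⁻⁷ V.

V_H ≈ 4.44×10⁻⁷ V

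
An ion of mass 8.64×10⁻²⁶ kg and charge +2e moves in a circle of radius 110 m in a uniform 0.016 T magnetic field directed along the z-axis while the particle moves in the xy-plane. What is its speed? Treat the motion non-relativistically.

From |q|vB = mv²/r, v = |q|Br/m.
v = (3.204×10⁻¹⁹)(0.016)(110)/8.64×10⁻²⁶ ≈ 6.5×10⁶ m/s.

v ≈ 6.5×10⁶ m/s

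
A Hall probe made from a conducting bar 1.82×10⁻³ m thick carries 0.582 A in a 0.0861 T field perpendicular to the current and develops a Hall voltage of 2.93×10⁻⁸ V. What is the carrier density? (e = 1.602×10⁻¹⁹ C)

n ≈ 5.87×10²⁷ m⁻³

From V_H = IB/(n e t), n = IB/(V_H e t).
n = (0.582)(0.0861)/((2.93×10⁻⁸)(1.602×10⁻¹⁹)(1.82×10⁻³)) ≈ 5.87×10²⁷ m⁻³.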